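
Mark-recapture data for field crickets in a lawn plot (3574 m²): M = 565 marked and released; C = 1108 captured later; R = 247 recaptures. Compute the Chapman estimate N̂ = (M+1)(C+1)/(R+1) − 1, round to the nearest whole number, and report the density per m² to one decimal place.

N̂ = 566·1109/248 − 1 = 627694/248 − 1 ≈ 2530.0 → 2530
Density = N̂ / area = 2530 / 3574 ≈ 0.71 → 0.7 per m²

density ≈ 0.7 field crickets per m²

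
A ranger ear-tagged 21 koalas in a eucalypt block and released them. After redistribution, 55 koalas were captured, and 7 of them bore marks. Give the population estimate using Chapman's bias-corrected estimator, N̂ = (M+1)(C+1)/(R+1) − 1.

N = 153

N̂ = (21+1)(55+1)/(7+1) − 1 = 22·56/8 − 1
= 1232/8 − 1 = 154 − 1 = 153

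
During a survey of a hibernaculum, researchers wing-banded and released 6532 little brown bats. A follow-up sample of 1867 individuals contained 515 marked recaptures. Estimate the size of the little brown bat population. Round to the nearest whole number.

N ≈ 23,680

N = (6532 × 1867) / 515 = 12195244 / 515 ≈ 23680.1 → 23680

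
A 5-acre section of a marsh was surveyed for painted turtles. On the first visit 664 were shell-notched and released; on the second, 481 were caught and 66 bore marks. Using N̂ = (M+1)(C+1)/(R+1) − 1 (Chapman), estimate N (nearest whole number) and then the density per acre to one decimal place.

density ≈ 956.6 painted turtles per acre

N̂ = 665·482/67 − 1 = 320530/67 − 1 ≈ 4783.0 → 4783
Density = N̂ / area = 4783 / 5 ≈ 956.60 → 956.6 per acre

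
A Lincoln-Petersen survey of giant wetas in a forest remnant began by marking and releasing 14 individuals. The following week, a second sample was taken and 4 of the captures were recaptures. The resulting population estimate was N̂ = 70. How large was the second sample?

From N = M·C/R: C = N·R / M = 70·4 / 14 = 280 / 14 = 20.

C = 20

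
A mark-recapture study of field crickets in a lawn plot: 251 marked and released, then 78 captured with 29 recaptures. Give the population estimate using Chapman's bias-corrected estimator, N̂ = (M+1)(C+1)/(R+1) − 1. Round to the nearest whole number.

N̂ = (251+1)(78+1)/(29+1) − 1 = 252·79/30 − 1
= 19908/30 − 1 ≈ 663.6 − 1 ≈ 662.6 → 663

N ≈ 663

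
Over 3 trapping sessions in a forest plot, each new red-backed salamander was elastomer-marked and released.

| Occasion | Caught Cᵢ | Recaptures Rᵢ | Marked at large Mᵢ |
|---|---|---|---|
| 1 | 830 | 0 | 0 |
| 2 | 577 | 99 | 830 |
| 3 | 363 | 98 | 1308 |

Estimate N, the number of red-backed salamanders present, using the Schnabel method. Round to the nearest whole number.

N ≈ 4841

Σ MᵢCᵢ = 0·830 + 830·577 + 1308·363 = 0 + 478910 + 474804 = 953714
Σ Rᵢ = 0 + 99 + 98 = 197
N̂ = 953714 / 197 ≈ 4841.2 → 4841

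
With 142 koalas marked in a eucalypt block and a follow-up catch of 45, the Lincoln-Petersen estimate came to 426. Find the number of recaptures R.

From N = M·C/R: R = M·C / N = 142·45 / 426 = 6390 / 426 = 15.

R = 15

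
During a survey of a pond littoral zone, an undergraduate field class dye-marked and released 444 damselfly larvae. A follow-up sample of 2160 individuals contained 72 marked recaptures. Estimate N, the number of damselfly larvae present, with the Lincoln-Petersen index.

Lincoln-Petersen assumes M/N = R/C, so N = M·C / R.
N = (444 × 2160) / 72 = 959040 / 72 = 13320

N = 13,320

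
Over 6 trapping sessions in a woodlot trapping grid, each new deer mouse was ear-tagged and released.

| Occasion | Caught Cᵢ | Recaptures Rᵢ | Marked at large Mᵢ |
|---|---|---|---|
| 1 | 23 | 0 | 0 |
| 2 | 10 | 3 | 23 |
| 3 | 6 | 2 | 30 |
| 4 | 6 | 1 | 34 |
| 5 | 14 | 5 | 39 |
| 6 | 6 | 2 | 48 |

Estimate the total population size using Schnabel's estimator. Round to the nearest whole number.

N ≈ 111

Σ MᵢCᵢ = 0·23 + 23·10 + 30·6 + 34·6 + 39·14 + 48·6 = 0 + 230 + 180 + 204 + 546 + 288 = 1448
Σ Rᵢ = 0 + 3 + 2 + 1 + 5 + 2 = 13
N̂ = 1448 / 13 ≈ 111.4 → 111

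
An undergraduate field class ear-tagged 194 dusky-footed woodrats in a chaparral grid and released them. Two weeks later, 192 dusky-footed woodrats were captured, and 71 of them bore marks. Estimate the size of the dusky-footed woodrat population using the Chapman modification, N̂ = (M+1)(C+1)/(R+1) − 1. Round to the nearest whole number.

N ≈ 522

N̂ = (194+1)(192+1)/(71+1) − 1 = 195·193/72 − 1
= 37635/72 − 1 ≈ 522.7 − 1 ≈ 521.7 → 522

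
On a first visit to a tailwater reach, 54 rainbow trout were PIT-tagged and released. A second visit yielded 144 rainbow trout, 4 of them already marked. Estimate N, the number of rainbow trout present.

Lincoln-Petersen assumes M/N = R/C, so N = M·C / R.
N = (54 × 144) / 4 = 7776 / 4 = 1944

N = 1944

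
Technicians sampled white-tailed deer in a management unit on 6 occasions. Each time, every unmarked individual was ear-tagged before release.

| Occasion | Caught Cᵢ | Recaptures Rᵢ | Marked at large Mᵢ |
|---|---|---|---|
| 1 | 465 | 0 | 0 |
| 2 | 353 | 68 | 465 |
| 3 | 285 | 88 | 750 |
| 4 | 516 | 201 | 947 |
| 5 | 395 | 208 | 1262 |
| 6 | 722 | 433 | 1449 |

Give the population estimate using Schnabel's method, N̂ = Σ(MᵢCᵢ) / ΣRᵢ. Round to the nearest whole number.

N ≈ 2416

Σ MᵢCᵢ = 0·465 + 465·353 + 750·285 + 947·516 + 1262·395 + 1449·722 = 0 + 164145 + 213750 + 488652 + 498490 + 1046178 = 2411215
Σ Rᵢ = 0 + 68 + 88 + 201 + 208 + 433 = 998
N̂ = 2411215 / 998 ≈ 2416.0 → 2416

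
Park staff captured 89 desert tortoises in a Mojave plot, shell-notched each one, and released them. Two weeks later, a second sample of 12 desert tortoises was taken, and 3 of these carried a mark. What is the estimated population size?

N = 356

If marked individuals mix randomly, R/C ≈ M/N, giving N ≈ M·C/R.
N = (89 × 12) / 3 = 1068 / 3 = 356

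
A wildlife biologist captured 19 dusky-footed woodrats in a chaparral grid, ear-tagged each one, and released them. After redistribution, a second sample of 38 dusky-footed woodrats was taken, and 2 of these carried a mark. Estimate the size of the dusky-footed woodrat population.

N = 361

The marked fraction in the recapture sample should equal the marked fraction in the population: 2/38 = 19/N.
N = (19 × 38) / 2 = 722 / 2 = 361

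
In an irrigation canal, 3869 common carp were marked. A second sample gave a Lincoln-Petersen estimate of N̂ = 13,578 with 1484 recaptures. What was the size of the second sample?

C = 5208

From N = M·C/R: C = N·R / M = 13578·1484 / 3869 = 20149752 / 3869 = 5208.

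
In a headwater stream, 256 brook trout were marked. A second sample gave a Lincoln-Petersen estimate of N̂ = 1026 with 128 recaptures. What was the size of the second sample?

C = 513

From N = M·C/R: C = N·R / M = 1026·128 / 256 = 131328 / 256 = 513.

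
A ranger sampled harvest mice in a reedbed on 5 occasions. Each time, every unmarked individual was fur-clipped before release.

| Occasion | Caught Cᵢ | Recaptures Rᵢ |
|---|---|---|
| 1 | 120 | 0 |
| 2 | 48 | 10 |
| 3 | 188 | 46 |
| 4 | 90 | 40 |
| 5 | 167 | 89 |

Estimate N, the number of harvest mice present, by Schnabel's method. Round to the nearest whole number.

N ≈ 654

Marked at large before each occasion: Mᵢ = Σⱼ<ᵢ (Cⱼ − Rⱼ) → M1=0, M2=120, M3=158, M4=300, M5=350
Σ MᵢCᵢ = 0·120 + 120·48 + 158·188 + 300·90 + 350·167 = 0 + 5760 + 29704 + 27000 + 58450 = 120914
Σ Rᵢ = 0 + 10 + 46 + 40 + 89 = 185
N̂ = 120914 / 185 ≈ 653.6 → 654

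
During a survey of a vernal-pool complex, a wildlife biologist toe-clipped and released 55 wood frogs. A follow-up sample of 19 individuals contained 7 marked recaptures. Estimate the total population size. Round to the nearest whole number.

N ≈ 149

If marked individuals mix randomly, R/C ≈ M/N, giving N ≈ M·C/R.
N = (55 × 19) / 7 = 1045 / 7 ≈ 149.3 → 149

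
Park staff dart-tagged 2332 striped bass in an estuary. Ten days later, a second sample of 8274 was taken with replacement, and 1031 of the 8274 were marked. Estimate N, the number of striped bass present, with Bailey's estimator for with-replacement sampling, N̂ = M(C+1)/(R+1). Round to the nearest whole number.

N̂ = 2332·(8274+1)/(1031+1) = 2332·8275/1032 = 19297300/1032 ≈ 18698.9 → 18699

N ≈ 18,699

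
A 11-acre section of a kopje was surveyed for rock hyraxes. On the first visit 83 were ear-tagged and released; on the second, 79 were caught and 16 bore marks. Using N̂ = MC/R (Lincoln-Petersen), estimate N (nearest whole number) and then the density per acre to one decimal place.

density ≈ 37.3 rock hyraxes per acre

N̂ = 83·79/16 = 6557/16 ≈ 409.8 → 410
Density = N̂ / area = 410 / 11 ≈ 37.27 → 37.3 per acre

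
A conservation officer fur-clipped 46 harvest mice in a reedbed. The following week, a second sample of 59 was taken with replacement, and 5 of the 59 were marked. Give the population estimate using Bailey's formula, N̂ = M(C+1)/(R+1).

N̂ = 46·(59+1)/(5+1) = 46·60/6 = 2760/6 = 460

N = 460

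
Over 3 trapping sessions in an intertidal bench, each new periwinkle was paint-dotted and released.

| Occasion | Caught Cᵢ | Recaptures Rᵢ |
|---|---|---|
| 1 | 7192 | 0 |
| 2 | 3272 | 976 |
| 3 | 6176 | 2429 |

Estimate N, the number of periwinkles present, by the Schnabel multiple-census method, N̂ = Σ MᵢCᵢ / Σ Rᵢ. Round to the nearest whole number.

N ≈ 24,120

Marked at large before each occasion: Mᵢ = Σⱼ<ᵢ (Cⱼ − Rⱼ) → M1=0, M2=7192, M3=9488
Σ MᵢCᵢ = 0·7192 + 7192·3272 + 9488·6176 = 0 + 23532224 + 58597888 = 82130112
Σ Rᵢ = 0 + 976 + 2429 = 3405
N̂ = 82130112 / 3405 ≈ 24120.4 → 24120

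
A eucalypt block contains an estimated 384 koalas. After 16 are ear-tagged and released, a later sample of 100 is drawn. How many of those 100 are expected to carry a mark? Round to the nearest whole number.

expected recaptures ≈ 4

The marked fraction of the population is 16/384, so in a sample of 100 expect C·(M/N) marked.
E[R] = 16 × 100 / 384 = 1600 / 384 ≈ 4.2 → 4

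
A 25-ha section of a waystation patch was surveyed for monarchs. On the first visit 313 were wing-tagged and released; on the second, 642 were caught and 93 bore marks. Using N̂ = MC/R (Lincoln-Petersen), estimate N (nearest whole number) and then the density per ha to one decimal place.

N̂ = 313·642/93 = 200946/93 ≈ 2160.7 → 2161
Density = N̂ / area = 2161 / 25 ≈ 86.44 → 86.4 per ha

density ≈ 86.4 monarchs per ha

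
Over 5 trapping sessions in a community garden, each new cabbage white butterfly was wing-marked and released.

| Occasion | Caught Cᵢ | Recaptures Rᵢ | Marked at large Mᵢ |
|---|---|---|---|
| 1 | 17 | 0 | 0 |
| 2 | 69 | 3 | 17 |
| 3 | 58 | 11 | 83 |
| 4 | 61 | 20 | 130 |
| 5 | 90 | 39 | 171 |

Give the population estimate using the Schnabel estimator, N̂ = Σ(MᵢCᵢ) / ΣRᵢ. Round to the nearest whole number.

Σ MᵢCᵢ = 0·17 + 17·69 + 83·58 + 130·61 + 171·90 = 0 + 1173 + 4814 + 7930 + 15390 = 29307
Σ Rᵢ = 0 + 3 + 11 + 20 + 39 = 73
N̂ = 29307 / 73 ≈ 401.47 → 401

N ≈ 401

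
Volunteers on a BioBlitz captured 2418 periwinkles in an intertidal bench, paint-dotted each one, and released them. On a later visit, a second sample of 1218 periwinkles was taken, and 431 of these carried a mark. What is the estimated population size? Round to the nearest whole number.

N ≈ 6833

N = (2418 × 1218) / 431 = 2945124 / 431 ≈ 6833.2 → 6833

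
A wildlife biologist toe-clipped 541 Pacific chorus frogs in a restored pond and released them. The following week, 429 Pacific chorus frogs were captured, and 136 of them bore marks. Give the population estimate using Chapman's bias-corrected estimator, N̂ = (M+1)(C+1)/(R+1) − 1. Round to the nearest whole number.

N ≈ 1700

N̂ = (541+1)(429+1)/(136+1) − 1 = 542·430/137 − 1
= 233060/137 − 1 ≈ 1701.2 − 1 ≈ 1700.2 → 1700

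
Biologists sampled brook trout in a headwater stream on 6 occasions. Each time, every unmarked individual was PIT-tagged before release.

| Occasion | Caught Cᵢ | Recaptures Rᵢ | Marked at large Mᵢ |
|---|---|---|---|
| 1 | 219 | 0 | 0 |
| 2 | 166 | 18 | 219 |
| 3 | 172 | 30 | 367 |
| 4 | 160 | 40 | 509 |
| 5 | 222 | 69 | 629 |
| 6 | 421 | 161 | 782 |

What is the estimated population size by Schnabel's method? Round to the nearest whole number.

N ≈ 2043

Σ MᵢCᵢ = 0·219 + 219·166 + 367·172 + 509·160 + 629·222 + 782·421 = 0 + 36354 + 63124 + 81440 + 139638 + 329222 = 649778
Σ Rᵢ = 0 + 18 + 30 + 40 + 69 + 161 = 318
N̂ = 649778 / 318 ≈ 2043.3 → 2043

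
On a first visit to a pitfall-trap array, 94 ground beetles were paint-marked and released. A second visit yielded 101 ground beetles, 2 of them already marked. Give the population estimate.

N = 4747

N = (94 × 101) / 2 = 9494 / 2 = 4747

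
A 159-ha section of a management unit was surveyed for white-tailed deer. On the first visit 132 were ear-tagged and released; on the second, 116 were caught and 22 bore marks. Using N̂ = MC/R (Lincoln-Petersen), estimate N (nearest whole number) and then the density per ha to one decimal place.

density ≈ 4.4 white-tailed deer per ha

N̂ = 132·116/22 = 15312/22 = 696
Density = N̂ / area = 696 / 159 ≈ 4.38 → 4.4 per ha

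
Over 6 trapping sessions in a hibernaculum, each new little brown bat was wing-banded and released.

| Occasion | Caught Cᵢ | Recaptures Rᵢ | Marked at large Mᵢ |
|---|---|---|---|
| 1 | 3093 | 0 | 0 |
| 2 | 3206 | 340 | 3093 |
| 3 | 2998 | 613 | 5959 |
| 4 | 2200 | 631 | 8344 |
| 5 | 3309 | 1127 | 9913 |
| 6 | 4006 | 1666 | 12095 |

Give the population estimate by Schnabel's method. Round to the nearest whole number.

Σ MᵢCᵢ = 0·3093 + 3093·3206 + 5959·2998 + 8344·2200 + 9913·3309 + 12095·4006 = 0 + 9916158 + 17865082 + 18356800 + 32802117 + 48452570 = 127392727
Σ Rᵢ = 0 + 340 + 613 + 631 + 1127 + 1666 = 4377
N̂ = 127392727 / 4377 ≈ 29105.0 → 29105

N ≈ 29,105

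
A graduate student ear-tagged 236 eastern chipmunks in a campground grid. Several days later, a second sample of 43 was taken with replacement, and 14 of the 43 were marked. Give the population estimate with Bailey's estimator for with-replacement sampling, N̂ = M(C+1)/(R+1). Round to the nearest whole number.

N̂ = 236·(43+1)/(14+1) = 236·44/15 = 10384/15 ≈ 692.3 → 692

N ≈ 692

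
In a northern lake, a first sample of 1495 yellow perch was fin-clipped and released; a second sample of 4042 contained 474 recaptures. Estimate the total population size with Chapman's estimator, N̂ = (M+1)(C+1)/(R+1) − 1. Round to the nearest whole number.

N ≈ 12,732

N̂ = (1495+1)(4042+1)/(474+1) − 1 = 1496·4043/475 − 1
= 6048328/475 − 1 ≈ 12733.3 − 1 ≈ 12732.3 → 12732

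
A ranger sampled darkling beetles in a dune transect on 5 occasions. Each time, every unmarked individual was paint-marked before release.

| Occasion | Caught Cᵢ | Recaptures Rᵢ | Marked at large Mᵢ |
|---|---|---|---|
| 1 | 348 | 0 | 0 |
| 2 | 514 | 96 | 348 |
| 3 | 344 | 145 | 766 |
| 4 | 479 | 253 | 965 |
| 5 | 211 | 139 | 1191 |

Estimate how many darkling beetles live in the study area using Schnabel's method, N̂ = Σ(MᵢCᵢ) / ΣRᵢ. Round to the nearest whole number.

N ≈ 1826

Σ MᵢCᵢ = 0·348 + 348·514 + 766·344 + 965·479 + 1191·211 = 0 + 178872 + 263504 + 462235 + 251301 = 1155912
Σ Rᵢ = 0 + 96 + 145 + 253 + 139 = 633
N̂ = 1155912 / 633 ≈ 1826.1 → 1826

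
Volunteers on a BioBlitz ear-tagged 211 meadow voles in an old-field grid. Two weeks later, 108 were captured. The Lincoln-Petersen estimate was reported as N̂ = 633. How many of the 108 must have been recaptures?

R = 36

From N = M·C/R: R = M·C / N = 211·108 / 633 = 22788 / 633 = 36.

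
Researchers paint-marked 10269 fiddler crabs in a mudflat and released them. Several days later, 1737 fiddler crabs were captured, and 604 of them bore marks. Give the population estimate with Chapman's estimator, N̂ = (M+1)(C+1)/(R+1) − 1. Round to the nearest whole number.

N ≈ 29,502

N̂ = (10269+1)(1737+1)/(604+1) − 1 = 10270·1738/605 − 1
= 17849260/605 − 1 ≈ 29502.9 − 1 ≈ 29501.9 → 29502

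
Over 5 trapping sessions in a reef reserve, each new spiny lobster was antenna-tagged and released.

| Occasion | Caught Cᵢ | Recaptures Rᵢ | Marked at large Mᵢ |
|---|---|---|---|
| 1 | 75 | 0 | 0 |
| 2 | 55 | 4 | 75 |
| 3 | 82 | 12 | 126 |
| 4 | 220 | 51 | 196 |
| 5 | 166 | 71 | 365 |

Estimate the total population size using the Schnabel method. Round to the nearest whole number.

Σ MᵢCᵢ = 0·75 + 75·55 + 126·82 + 196·220 + 365·166 = 0 + 4125 + 10332 + 43120 + 60590 = 118167
Σ Rᵢ = 0 + 4 + 12 + 51 + 71 = 138
N̂ = 118167 / 138 ≈ 856.3 → 856

N ≈ 856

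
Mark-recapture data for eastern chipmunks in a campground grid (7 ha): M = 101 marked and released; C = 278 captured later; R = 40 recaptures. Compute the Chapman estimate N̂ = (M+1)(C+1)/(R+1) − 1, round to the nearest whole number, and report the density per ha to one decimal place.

N̂ = 102·279/41 − 1 = 28458/41 − 1 ≈ 693.1 → 693
Density = N̂ / area = 693 / 7 = 99.0 per ha

density ≈ 99.0 eastern chipmunks per ha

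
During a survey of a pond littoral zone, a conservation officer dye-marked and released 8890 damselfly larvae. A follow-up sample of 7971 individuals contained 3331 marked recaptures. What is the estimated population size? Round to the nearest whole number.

N ≈ 21,274

Lincoln-Petersen assumes M/N = R/C, so N = M·C / R.
N = (8890 × 7971) / 3331 = 70862190 / 3331 ≈ 21273.5 → 21274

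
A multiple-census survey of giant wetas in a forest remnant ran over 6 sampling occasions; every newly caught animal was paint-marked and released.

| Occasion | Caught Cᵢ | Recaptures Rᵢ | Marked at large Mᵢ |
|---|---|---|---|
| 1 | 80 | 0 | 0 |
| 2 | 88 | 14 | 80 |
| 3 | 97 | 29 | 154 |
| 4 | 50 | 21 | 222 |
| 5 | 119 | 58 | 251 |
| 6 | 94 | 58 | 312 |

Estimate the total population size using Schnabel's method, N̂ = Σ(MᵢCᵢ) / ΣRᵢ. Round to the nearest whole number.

N ≈ 513

Σ MᵢCᵢ = 0·80 + 80·88 + 154·97 + 222·50 + 251·119 + 312·94 = 0 + 7040 + 14938 + 11100 + 29869 + 29328 = 92275
Σ Rᵢ = 0 + 14 + 29 + 21 + 58 + 58 = 180
N̂ = 92275 / 180 ≈ 512.6 → 513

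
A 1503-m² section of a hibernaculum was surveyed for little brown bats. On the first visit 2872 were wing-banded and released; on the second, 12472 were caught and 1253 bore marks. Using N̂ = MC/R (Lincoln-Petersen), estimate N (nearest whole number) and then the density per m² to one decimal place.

N̂ = 2872·12472/1253 = 35819584/1253 ≈ 28587.1 → 28587
Density = N̂ / area = 28587 / 1503 ≈ 19.02 → 19.0 per m²

density ≈ 19.0 little brown bats per m²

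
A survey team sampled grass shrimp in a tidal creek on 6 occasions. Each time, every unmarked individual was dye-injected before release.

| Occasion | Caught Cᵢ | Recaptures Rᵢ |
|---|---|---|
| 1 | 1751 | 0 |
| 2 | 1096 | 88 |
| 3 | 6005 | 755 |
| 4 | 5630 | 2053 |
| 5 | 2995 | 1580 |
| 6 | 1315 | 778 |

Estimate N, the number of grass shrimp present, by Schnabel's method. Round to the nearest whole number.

N ≈ 21,959

Marked at large before each occasion: Mᵢ = Σⱼ<ᵢ (Cⱼ − Rⱼ) → M1=0, M2=1751, M3=2759, M4=8009, M5=11586, M6=13001
Σ MᵢCᵢ = 0·1751 + 1751·1096 + 2759·6005 + 8009·5630 + 11586·2995 + 13001·1315 = 0 + 1919096 + 16567795 + 45090670 + 34700070 + 17096315 = 115373946
Σ Rᵢ = 0 + 88 + 755 + 2053 + 1580 + 778 = 5254
N̂ = 115373946 / 5254 ≈ 21959.3 → 21959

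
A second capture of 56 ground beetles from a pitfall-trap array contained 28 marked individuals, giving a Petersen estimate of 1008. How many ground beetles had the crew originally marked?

M = 504

From N = M·C/R: M = N·R / C = 1008·28 / 56 = 28224 / 56 = 504.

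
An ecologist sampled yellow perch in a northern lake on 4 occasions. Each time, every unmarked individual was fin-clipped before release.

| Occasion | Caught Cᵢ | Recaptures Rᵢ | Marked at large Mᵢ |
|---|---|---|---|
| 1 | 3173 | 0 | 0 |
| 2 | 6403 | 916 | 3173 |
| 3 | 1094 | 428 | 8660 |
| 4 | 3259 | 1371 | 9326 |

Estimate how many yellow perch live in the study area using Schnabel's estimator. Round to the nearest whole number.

Σ MᵢCᵢ = 0·3173 + 3173·6403 + 8660·1094 + 9326·3259 = 0 + 20316719 + 9474040 + 30393434 = 60184193
Σ Rᵢ = 0 + 916 + 428 + 1371 = 2715
N̂ = 60184193 / 2715 ≈ 22167.3 → 22167

N ≈ 22,167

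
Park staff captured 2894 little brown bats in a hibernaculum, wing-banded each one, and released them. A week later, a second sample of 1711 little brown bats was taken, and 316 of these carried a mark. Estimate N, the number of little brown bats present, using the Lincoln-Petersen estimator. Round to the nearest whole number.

N ≈ 15,670

N = (2894 × 1711) / 316 = 4951634 / 316 ≈ 15669.7 → 15670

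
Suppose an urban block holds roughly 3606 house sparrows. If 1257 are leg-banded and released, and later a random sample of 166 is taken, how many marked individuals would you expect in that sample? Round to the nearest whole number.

expected recaptures ≈ 58

The marked fraction of the population is 1257/3606, so in a sample of 166 expect C·(M/N) marked.
E[R] = 1257 × 166 / 3606 = 208662 / 3606 ≈ 57.9 → 58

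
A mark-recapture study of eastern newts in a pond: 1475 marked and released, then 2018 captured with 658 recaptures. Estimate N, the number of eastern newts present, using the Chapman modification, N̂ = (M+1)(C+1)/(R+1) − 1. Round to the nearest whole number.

N ≈ 4521

N̂ = (1475+1)(2018+1)/(658+1) − 1 = 1476·2019/659 − 1
= 2980044/659 − 1 ≈ 4522.1 − 1 ≈ 4521.1 → 4521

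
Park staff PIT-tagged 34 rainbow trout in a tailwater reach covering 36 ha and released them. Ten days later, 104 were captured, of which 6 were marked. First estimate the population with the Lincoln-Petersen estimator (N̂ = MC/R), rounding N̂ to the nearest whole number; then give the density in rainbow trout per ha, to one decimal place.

density ≈ 16.4 rainbow trout per ha

N̂ = 34·104/6 = 3536/6 ≈ 589.3 → 589
Density = N̂ / area = 589 / 36 ≈ 16.36 → 16.4 per ha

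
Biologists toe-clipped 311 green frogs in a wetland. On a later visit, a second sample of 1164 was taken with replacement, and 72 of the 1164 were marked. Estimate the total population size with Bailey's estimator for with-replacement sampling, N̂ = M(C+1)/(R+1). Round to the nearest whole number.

N̂ = 311·(1164+1)/(72+1) = 311·1165/73 = 362315/73 ≈ 4963.2 → 4963

N ≈ 4963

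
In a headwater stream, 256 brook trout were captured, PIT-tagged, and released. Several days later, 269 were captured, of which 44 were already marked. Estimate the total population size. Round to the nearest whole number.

N = (256 × 269) / 44 = 68864 / 44 ≈ 1565.1 → 1565

N ≈ 1565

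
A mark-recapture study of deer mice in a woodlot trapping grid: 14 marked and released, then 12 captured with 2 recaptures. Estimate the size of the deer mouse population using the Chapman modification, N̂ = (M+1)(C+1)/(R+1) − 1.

N̂ = (14+1)(12+1)/(2+1) − 1 = 15·13/3 − 1
= 195/3 − 1 = 65 − 1 = 64

N = 64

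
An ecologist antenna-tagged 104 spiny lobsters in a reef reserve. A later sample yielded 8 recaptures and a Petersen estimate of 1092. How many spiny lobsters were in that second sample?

From N = M·C/R: C = N·R / M = 1092·8 / 104 = 8736 / 104 = 84.

C = 84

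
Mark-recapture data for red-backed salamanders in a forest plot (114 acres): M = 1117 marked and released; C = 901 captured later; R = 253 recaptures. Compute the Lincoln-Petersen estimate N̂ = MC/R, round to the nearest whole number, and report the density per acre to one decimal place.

density ≈ 34.9 red-backed salamanders per acre

N̂ = 1117·901/253 = 1006417/253 ≈ 3977.9 → 3978
Density = N̂ / area = 3978 / 114 ≈ 34.89 → 34.9 per acre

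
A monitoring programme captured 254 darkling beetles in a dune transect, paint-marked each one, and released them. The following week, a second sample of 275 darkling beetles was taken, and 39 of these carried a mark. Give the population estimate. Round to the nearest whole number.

N = (254 × 275) / 39 = 69850 / 39 ≈ 1791.0 → 1791

N ≈ 1791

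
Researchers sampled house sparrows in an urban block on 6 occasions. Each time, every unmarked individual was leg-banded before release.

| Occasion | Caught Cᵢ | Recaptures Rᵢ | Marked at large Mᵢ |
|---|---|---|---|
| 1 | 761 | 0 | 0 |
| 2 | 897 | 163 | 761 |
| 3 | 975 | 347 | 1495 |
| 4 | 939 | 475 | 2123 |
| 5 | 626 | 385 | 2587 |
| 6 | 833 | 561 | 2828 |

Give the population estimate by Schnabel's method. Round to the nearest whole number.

N ≈ 4199

Σ MᵢCᵢ = 0·761 + 761·897 + 1495·975 + 2123·939 + 2587·626 + 2828·833 = 0 + 682617 + 1457625 + 1993497 + 1619462 + 2355724 = 8108925
Σ Rᵢ = 0 + 163 + 347 + 475 + 385 + 561 = 1931
N̂ = 8108925 / 1931 ≈ 4199.3 → 4199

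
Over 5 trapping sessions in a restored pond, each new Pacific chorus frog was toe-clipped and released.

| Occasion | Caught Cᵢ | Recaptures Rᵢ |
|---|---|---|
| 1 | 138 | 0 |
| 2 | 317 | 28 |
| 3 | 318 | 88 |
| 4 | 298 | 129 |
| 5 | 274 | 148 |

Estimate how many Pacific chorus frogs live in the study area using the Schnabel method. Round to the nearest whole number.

Marked at large before each occasion: Mᵢ = Σⱼ<ᵢ (Cⱼ − Rⱼ) → M1=0, M2=138, M3=427, M4=657, M5=826
Σ MᵢCᵢ = 0·138 + 138·317 + 427·318 + 657·298 + 826·274 = 0 + 43746 + 135786 + 195786 + 226324 = 601642
Σ Rᵢ = 0 + 28 + 88 + 129 + 148 = 393
N̂ = 601642 / 393 ≈ 1530.9 → 1531

N ≈ 1531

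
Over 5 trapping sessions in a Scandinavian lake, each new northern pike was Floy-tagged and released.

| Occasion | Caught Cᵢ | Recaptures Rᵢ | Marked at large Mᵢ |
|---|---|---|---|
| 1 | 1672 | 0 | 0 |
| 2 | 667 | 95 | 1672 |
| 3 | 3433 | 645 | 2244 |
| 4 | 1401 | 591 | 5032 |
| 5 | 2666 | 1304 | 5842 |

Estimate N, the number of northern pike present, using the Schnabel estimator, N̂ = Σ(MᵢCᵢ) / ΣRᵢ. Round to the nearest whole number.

N ≈ 11,933

Σ MᵢCᵢ = 0·1672 + 1672·667 + 2244·3433 + 5032·1401 + 5842·2666 = 0 + 1115224 + 7703652 + 7049832 + 15574772 = 31443480
Σ Rᵢ = 0 + 95 + 645 + 591 + 1304 = 2635
N̂ = 31443480 / 2635 ≈ 11933.0 → 11933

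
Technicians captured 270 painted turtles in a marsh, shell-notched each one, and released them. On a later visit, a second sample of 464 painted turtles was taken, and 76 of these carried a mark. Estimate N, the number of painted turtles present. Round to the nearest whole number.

N ≈ 1648

N = (270 × 464) / 76 = 125280 / 76 ≈ 1648.4 → 1648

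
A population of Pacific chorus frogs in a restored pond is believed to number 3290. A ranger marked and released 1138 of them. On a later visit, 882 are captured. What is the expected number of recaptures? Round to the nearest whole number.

The marked fraction of the population is 1138/3290, so in a sample of 882 expect C·(M/N) marked.
E[R] = 1138 × 882 / 3290 = 1003716 / 3290 ≈ 305.1 → 305

expected recaptures ≈ 305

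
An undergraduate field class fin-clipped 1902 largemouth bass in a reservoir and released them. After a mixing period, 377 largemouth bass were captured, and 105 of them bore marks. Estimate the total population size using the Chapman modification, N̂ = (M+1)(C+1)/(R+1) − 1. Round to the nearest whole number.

N̂ = (1902+1)(377+1)/(105+1) − 1 = 1903·378/106 − 1
= 719334/106 − 1 ≈ 6786.2 − 1 ≈ 6785.2 → 6785

N ≈ 6785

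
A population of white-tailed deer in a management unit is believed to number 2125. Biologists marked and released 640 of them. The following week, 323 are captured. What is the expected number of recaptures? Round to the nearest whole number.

The marked fraction of the population is 640/2125, so in a sample of 323 expect C·(M/N) marked.
E[R] = 640 × 323 / 2125 = 206720 / 2125 ≈ 97.3 → 97

expected recaptures ≈ 97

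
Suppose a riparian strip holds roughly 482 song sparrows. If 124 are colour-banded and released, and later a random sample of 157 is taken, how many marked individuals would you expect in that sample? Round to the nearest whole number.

The marked fraction of the population is 124/482, so in a sample of 157 expect C·(M/N) marked.
E[R] = 124 × 157 / 482 = 19468 / 482 ≈ 40.4 → 40

expected recaptures ≈ 40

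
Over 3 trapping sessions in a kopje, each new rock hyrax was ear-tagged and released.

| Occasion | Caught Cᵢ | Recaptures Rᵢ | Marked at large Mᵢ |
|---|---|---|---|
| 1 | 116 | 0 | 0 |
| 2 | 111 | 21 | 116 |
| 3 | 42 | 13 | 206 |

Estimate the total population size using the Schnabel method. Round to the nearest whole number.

N ≈ 633

Σ MᵢCᵢ = 0·116 + 116·111 + 206·42 = 0 + 12876 + 8652 = 21528
Σ Rᵢ = 0 + 21 + 13 = 34
N̂ = 21528 / 34 ≈ 633.2 → 633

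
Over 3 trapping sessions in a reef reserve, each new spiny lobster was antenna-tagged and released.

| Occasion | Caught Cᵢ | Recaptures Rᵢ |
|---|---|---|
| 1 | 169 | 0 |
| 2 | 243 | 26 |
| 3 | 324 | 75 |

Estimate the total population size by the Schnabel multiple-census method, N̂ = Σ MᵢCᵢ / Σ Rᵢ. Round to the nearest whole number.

Marked at large before each occasion: Mᵢ = Σⱼ<ᵢ (Cⱼ − Rⱼ) → M1=0, M2=169, M3=386
Σ MᵢCᵢ = 0·169 + 169·243 + 386·324 = 0 + 41067 + 125064 = 166131
Σ Rᵢ = 0 + 26 + 75 = 101
N̂ = 166131 / 101 ≈ 1644.9 → 1645

N ≈ 1645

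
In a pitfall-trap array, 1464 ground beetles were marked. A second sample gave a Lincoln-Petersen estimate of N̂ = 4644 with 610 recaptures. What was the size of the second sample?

C = 1935

From N = M·C/R: C = N·R / M = 4644·610 / 1464 = 2832840 / 1464 = 1935.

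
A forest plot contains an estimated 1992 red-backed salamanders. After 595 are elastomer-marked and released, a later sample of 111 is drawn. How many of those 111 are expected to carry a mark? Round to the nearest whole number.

The marked fraction of the population is 595/1992, so in a sample of 111 expect C·(M/N) marked.
E[R] = 595 × 111 / 1992 = 66045 / 1992 ≈ 33.2 → 33

expected recaptures ≈ 33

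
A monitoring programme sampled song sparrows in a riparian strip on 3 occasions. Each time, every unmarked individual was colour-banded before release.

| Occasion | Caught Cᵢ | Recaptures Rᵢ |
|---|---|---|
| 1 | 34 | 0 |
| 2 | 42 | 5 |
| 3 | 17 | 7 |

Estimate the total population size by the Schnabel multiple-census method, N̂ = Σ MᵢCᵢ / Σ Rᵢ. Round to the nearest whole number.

N ≈ 220

Marked at large before each occasion: Mᵢ = Σⱼ<ᵢ (Cⱼ − Rⱼ) → M1=0, M2=34, M3=71
Σ MᵢCᵢ = 0·34 + 34·42 + 71·17 = 0 + 1428 + 1207 = 2635
Σ Rᵢ = 0 + 5 + 7 = 12
N̂ = 2635 / 12 ≈ 219.6 → 220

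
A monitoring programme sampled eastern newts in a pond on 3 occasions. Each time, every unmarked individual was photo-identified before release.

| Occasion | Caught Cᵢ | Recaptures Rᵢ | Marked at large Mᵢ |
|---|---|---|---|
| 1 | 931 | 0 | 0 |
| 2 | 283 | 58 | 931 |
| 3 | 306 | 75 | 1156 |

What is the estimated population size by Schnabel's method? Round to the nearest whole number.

N ≈ 4641

Σ MᵢCᵢ = 0·931 + 931·283 + 1156·306 = 0 + 263473 + 353736 = 617209
Σ Rᵢ = 0 + 58 + 75 = 133
N̂ = 617209 / 133 ≈ 4640.7 → 4641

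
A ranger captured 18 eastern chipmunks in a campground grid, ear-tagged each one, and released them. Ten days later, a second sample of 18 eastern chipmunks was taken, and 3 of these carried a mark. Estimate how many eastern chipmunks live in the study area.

N = (18 × 18) / 3 = 324 / 3 = 108

N = 108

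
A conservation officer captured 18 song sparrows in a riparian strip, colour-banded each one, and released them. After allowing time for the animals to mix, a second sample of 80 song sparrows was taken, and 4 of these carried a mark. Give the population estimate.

N = 360

Lincoln-Petersen assumes M/N = R/C, so N = M·C / R.
N = (18 × 80) / 4 = 1440 / 4 = 360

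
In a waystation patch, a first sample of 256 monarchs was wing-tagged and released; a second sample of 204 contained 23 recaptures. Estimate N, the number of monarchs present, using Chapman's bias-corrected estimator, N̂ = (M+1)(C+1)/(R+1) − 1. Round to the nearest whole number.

N̂ = (256+1)(204+1)/(23+1) − 1 = 257·205/24 − 1
= 52685/24 − 1 ≈ 2195.2 − 1 ≈ 2194.2 → 2194

N ≈ 2194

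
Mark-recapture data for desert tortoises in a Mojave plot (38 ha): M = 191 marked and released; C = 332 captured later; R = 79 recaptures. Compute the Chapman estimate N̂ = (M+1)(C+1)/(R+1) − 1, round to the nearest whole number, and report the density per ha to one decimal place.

N̂ = 192·333/80 − 1 = 63936/80 − 1 ≈ 798.2 → 798
Density = N̂ / area = 798 / 38 = 21.0 per ha

density ≈ 21.0 desert tortoises per ha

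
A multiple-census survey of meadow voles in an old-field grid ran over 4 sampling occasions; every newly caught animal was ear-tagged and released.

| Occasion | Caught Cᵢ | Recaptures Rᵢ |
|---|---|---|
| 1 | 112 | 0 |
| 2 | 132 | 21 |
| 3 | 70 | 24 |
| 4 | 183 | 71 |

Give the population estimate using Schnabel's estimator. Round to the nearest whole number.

Marked at large before each occasion: Mᵢ = Σⱼ<ᵢ (Cⱼ − Rⱼ) → M1=0, M2=112, M3=223, M4=269
Σ MᵢCᵢ = 0·112 + 112·132 + 223·70 + 269·183 = 0 + 14784 + 15610 + 49227 = 79621
Σ Rᵢ = 0 + 21 + 24 + 71 = 116
N̂ = 79621 / 116 ≈ 686.4 → 686

N ≈ 686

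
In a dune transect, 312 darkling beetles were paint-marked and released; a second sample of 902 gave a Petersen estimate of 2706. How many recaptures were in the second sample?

R = 104

From N = M·C/R: R = M·C / N = 312·902 / 2706 = 281424 / 2706 = 104.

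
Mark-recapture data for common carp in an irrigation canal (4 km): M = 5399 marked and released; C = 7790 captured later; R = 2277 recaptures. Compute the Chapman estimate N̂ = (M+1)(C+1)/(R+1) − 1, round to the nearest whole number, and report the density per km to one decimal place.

density ≈ 4617.0 common carp per km

N̂ = 5400·7791/2278 − 1 = 42071400/2278 − 1 ≈ 18467.6 → 18468
Density = N̂ / area = 18468 / 4 = 4617.0 per km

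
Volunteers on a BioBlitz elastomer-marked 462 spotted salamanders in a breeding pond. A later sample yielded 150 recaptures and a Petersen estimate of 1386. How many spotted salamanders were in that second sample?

From N = M·C/R: C = N·R / M = 1386·150 / 462 = 207900 / 462 = 450.

C = 450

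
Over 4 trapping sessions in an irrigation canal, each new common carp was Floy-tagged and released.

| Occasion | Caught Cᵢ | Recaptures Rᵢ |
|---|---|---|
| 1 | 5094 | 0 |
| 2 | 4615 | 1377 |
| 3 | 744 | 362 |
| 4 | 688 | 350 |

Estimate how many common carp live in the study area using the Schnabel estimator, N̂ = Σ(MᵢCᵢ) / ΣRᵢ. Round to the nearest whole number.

Marked at large before each occasion: Mᵢ = Σⱼ<ᵢ (Cⱼ − Rⱼ) → M1=0, M2=5094, M3=8332, M4=8714
Σ MᵢCᵢ = 0·5094 + 5094·4615 + 8332·744 + 8714·688 = 0 + 23508810 + 6199008 + 5995232 = 35703050
Σ Rᵢ = 0 + 1377 + 362 + 350 = 2089
N̂ = 35703050 / 2089 ≈ 17091.0 → 17091

N ≈ 17,091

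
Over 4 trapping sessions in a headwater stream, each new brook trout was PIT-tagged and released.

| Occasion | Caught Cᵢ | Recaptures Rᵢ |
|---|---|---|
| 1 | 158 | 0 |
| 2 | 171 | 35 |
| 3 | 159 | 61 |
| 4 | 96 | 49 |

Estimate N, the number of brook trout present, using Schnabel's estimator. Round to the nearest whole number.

N ≈ 768

Marked at large before each occasion: Mᵢ = Σⱼ<ᵢ (Cⱼ − Rⱼ) → M1=0, M2=158, M3=294, M4=392
Σ MᵢCᵢ = 0·158 + 158·171 + 294·159 + 392·96 = 0 + 27018 + 46746 + 37632 = 111396
Σ Rᵢ = 0 + 35 + 61 + 49 = 145
N̂ = 111396 / 145 ≈ 768.2 → 768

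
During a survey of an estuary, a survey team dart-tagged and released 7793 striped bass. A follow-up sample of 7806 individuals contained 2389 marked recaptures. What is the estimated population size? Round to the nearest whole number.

If marked individuals mix randomly, R/C ≈ M/N, giving N ≈ M·C/R.
N = (7793 × 7806) / 2389 = 60832158 / 2389 ≈ 25463.4 → 25463

N ≈ 25,463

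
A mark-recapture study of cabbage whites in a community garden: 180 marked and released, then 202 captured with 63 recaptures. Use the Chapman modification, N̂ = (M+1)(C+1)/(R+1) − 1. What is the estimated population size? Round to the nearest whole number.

N ≈ 573

N̂ = (180+1)(202+1)/(63+1) − 1 = 181·203/64 − 1
= 36743/64 − 1 ≈ 574.1 − 1 ≈ 573.1 → 573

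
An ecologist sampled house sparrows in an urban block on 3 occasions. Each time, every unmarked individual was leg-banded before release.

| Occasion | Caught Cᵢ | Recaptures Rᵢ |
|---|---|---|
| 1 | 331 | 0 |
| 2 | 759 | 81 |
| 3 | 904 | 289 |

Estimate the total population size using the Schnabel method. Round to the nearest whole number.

N ≈ 3144

Marked at large before each occasion: Mᵢ = Σⱼ<ᵢ (Cⱼ − Rⱼ) → M1=0, M2=331, M3=1009
Σ MᵢCᵢ = 0·331 + 331·759 + 1009·904 = 0 + 251229 + 912136 = 1163365
Σ Rᵢ = 0 + 81 + 289 = 370
N̂ = 1163365 / 370 ≈ 3144.2 → 3144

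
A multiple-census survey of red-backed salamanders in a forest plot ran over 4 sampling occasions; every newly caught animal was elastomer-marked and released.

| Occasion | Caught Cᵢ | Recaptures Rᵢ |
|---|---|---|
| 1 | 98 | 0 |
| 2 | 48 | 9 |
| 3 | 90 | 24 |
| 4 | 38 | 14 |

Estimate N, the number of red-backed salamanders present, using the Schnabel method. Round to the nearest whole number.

Marked at large before each occasion: Mᵢ = Σⱼ<ᵢ (Cⱼ − Rⱼ) → M1=0, M2=98, M3=137, M4=203
Σ MᵢCᵢ = 0·98 + 98·48 + 137·90 + 203·38 = 0 + 4704 + 12330 + 7714 = 24748
Σ Rᵢ = 0 + 9 + 24 + 14 = 47
N̂ = 24748 / 47 ≈ 526.6 → 527

N ≈ 527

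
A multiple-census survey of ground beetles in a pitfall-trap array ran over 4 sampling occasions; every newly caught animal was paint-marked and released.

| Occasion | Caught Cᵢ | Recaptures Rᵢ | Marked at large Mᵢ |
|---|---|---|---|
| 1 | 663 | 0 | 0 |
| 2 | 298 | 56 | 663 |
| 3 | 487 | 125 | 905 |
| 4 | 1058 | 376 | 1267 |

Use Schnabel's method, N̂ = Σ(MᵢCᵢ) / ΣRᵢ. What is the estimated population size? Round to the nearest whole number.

Σ MᵢCᵢ = 0·663 + 663·298 + 905·487 + 1267·1058 = 0 + 197574 + 440735 + 1340486 = 1978795
Σ Rᵢ = 0 + 56 + 125 + 376 = 557
N̂ = 1978795 / 557 ≈ 3552.6 → 3553

N ≈ 3553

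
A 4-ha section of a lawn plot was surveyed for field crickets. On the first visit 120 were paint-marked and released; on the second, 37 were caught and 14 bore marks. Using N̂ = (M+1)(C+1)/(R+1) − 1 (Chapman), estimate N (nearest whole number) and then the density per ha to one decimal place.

density ≈ 76.5 field crickets per ha

N̂ = 121·38/15 − 1 = 4598/15 − 1 ≈ 305.5 → 306
Density = N̂ / area = 306 / 4 ≈ 76.50 → 76.5 per ha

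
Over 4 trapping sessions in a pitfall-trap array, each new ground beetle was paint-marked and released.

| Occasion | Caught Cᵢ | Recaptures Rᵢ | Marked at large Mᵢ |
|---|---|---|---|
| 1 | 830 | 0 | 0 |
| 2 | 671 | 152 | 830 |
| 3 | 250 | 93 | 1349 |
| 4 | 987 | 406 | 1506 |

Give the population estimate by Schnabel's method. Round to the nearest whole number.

N ≈ 3657

Σ MᵢCᵢ = 0·830 + 830·671 + 1349·250 + 1506·987 = 0 + 556930 + 337250 + 1486422 = 2380602
Σ Rᵢ = 0 + 152 + 93 + 406 = 651
N̂ = 2380602 / 651 ≈ 3656.8 → 3657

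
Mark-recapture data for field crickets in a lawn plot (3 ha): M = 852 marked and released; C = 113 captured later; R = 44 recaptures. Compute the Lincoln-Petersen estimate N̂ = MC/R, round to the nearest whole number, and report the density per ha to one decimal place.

N̂ = 852·113/44 = 96276/44 ≈ 2188.1 → 2188
Density = N̂ / area = 2188 / 3 ≈ 729.33 → 729.3 per ha

density ≈ 729.3 field crickets per ha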